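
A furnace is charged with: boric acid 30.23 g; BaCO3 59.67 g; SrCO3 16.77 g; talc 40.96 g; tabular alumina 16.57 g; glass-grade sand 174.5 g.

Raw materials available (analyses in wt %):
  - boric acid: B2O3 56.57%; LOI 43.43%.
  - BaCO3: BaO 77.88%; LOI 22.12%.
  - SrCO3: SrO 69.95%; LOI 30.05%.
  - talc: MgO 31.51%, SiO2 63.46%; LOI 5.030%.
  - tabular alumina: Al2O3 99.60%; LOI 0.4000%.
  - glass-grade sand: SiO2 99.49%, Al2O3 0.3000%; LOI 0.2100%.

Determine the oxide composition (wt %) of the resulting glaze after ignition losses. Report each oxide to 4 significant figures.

Glass mass = 304.8 g (batch 338.7 − LOI 33.86).
Composition: BaO 15.24%, MgO 4.234%, SiO2 65.48%, Al2O3 5.586%, B2O3 5.610%, SrO 3.848%

All internal work carries full float precision in every operation. Values along the way are displayed, with 4-significant-figure rounding, in the working. A single rounding yields each reported number — the derived quantities, which include net glass mass, the six compositions, the totals, the yield, LOI, are computed at exact precision, as quoted within the problem or the answer, from the batch weights per 304.8 g of glass.
Mass of each oxide from the mix:
  BaO: 59.67·0.7788 = 46.47 g
  MgO: 40.96·0.3151 = 12.91 g
  SiO2: 40.96·0.6346 + 174.5·0.9949 = 199.6 g
  Al2O3: 16.57·0.9960 + 174.5·0.003000 = 17.03 g
  B2O3: 30.23·0.5657 = 17.10 g
  SrO: 16.77·0.6995 = 11.73 g
LOI: 30.23·0.4343 + 59.67·0.2212 + 16.77·0.3005 + 40.96·0.05030 + 16.57·0.004000 + 174.5·0.002100 = 33.86 g
Net of LOI, the glass mass = 338.7 − 33.86 = 304.8 g (matching Σ of the oxides)
wt % = oxide mass / glass mass × 100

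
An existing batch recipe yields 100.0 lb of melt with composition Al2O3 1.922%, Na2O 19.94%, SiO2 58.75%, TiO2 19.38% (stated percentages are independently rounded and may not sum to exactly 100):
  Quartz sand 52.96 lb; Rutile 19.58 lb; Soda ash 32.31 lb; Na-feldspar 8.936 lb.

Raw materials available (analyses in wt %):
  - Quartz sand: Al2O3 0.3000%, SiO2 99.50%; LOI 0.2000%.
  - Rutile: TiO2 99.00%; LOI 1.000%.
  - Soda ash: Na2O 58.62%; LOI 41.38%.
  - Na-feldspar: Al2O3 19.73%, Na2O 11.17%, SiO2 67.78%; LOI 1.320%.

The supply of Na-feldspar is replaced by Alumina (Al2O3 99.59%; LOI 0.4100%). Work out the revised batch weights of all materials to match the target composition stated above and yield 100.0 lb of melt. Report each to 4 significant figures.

Revised batch per 100.0 lb melt:
  Quartz sand: 59.05 lb
  Rutile: 19.58 lb
  Soda ash: 34.02 lb
  Alumina: 1.752 lb
Total batch = 114.4 lb; LOI loss = 14.40 lb

The working math runs at full float precision from start to finish — the intermediate values are shown (rounded to four significant figures) alongside each step; every reported result is rounded just once — the derived quantities, which include the four compositions, totals, yield, LOI, glass mass, are rebuilt at exact precision, as given in question or answer, starting from the weights per 100.0 lb of glass.
Oxide mass targets, per 100.0 lb melt:
  Al2O3: 1.922% × 100.0 = 1.922 lb
  Na2O: 19.94% × 100.0 = 19.94 lb
  SiO2: 58.75% × 100.0 = 58.75 lb
  TiO2: 19.38% × 100.0 = 19.38 lb
Per-oxide balance check from the weights as reported, relative to the basis at hand (every target is met by its sum within answer rounding):
  Al2O3: 59.05·0.003000 + 1.752·0.9959 = 1.922 lb (target 1.922 lb)
  Na2O: 34.02·0.5862 = 19.94 lb (target 19.94 lb)
  SiO2: 59.05·0.9950 = 58.75 lb (target 58.75 lb)
  TiO2: 19.58·0.9900 = 19.38 lb (target 19.38 lb)
Consistency of the glass mass: net batch after ignition = 100.0 lb (targets for the oxides total 99.99 lb; versus the stated basis of 100.0 lb — differing by rounding only).
Batch total: Σ batch = 114.4 lb; LOI removed, Σ of batch·LOI: 14.40 lb; the yield ratio, glass ÷ batch: 87.41%.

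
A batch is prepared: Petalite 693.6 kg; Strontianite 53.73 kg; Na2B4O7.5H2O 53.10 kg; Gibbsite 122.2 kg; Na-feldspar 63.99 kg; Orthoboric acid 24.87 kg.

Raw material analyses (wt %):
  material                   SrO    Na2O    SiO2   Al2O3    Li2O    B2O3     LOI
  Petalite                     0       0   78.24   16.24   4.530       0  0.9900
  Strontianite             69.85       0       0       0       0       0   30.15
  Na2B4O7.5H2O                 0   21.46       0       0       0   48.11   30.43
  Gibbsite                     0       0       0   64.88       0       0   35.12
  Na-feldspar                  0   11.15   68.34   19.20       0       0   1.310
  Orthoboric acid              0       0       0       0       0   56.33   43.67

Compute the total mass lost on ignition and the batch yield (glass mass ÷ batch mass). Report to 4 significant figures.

LOI loss = 93.84 kg; glass = 917.6 kg; yield = 90.72%

In-progress results appear (rounded to four significant digits) in the printout. All arithmetic holds full precision end to end; exactly one rounding is applied to each reported number — derived quantities (the six compositions, the totals, glass mass, the yield, ignition loss) are recomputed starting from the weights on 917.6 kg of glass at exact precision as set out in either problem or answer.
Per-material ignition loss:
  Petalite: 693.6 × 0.009900 = 6.867 kg
  Strontianite: 53.73 × 0.3015 = 16.20 kg
  Na2B4O7.5H2O: 53.10 × 0.3043 = 16.16 kg
  Gibbsite: 122.2 × 0.3512 = 42.92 kg
  Na-feldspar: 63.99 × 0.01310 = 0.8383 kg
  Orthoboric acid: 24.87 × 0.4367 = 10.86 kg
Total LOI = 93.84 kg
Glass = batch − LOI = 1011 − 93.84 = 917.6 kg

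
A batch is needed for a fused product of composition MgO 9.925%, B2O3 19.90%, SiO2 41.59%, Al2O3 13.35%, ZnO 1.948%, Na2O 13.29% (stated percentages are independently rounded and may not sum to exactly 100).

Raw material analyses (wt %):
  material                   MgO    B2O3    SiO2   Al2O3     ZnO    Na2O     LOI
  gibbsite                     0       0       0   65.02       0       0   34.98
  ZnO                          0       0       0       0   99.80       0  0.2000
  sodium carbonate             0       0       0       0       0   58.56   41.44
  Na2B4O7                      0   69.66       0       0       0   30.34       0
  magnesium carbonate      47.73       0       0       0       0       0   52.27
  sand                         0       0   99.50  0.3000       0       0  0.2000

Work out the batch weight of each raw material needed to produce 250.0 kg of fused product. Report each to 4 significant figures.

All arithmetic carries full float precision all the way through; values along the way are printed with 4-significant-digit rounding across the worked steps. Every reported value takes just one rounding; the derived quantities, including the six compositions, the yield, LOI, the totals, glass mass, are re-derived from the batch weights at 250.0 kg of glass in full float precision, as set out in the problem or the answer.
Target masses of each oxide per 250.0 kg fused product:
  MgO: 9.925% × 250.0 = 24.81 kg
  B2O3: 19.90% × 250.0 = 49.75 kg
  SiO2: 41.59% × 250.0 = 104.0 kg
  Al2O3: 13.35% × 250.0 = 33.38 kg
  ZnO: 1.948% × 250.0 = 4.870 kg
  Na2O: 13.29% × 250.0 = 33.22 kg
Sums-versus-targets review given the weights on record, on the stated basis (target by target, the sums agree given rounding of the digits):
  MgO: 51.99·0.4773 = 24.81 kg (target 24.81 kg)
  B2O3: 71.42·0.6966 = 49.75 kg (target 49.75 kg)
  SiO2: 104.5·0.9950 = 104.0 kg (target 104.0 kg)
  Al2O3: 50.85·0.6502 + 104.5·0.003000 = 33.38 kg (target 33.38 kg)
  ZnO: 4.880·0.9980 = 4.870 kg (target 4.870 kg)
  Na2O: 19.73·0.5856 + 71.42·0.3034 = 33.22 kg (target 33.22 kg)
Consistency of the glass mass: batch Σ − ignition loss = 250.0 kg (oxide target masses add up to 250.0 kg; the stated basis being 250.0 kg — any gap is answer rounding).
Adding the batch up: Σ batch = 303.4 kg; LOI loss = Σ batch·LOI = 53.36 kg; yield, glass over the total, = 82.41%.

Batch per 250.0 kg fused product:
  gibbsite: 50.85 kg
  ZnO: 4.880 kg
  sodium carbonate: 19.73 kg
  Na2B4O7: 71.42 kg
  magnesium carbonate: 51.99 kg
  sand: 104.5 kg
Total batch = 303.4 kg; LOI loss = 53.36 kg; yield = 82.41%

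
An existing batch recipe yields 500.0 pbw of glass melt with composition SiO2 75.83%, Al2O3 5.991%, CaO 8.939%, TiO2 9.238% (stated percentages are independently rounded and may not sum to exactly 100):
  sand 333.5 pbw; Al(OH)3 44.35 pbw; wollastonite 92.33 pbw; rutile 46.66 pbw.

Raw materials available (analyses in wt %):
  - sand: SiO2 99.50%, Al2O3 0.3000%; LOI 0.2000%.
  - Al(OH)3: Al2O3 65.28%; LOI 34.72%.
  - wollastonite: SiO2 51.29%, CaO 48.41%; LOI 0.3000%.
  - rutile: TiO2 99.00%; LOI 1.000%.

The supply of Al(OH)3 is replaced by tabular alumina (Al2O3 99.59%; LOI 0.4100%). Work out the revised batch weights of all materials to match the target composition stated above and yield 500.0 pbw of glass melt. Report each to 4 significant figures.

Revised batch per 500.0 pbw glass melt:
  sand: 333.5 pbw
  tabular alumina: 29.07 pbw
  wollastonite: 92.33 pbw
  rutile: 46.66 pbw
Total batch = 501.6 pbw; LOI loss = 1.530 pbw

Mid-chain values are printed (rounded to four significant digits) in the working. Every computation maintains full float precision from start to finish; each reported number takes exactly one rounding; all derived quantities (the four compositions, net glass mass, LOI, totals, yield) are re-derived from the weighed amounts on 500.0 pbw of glass in exact precision, as set out in the problem or answer text.
Per-oxide target masses for 500.0 pbw glass melt:
  SiO2: 75.83% × 500.0 = 379.2 pbw
  Al2O3: 5.991% × 500.0 = 29.96 pbw
  CaO: 8.939% × 500.0 = 44.70 pbw
  TiO2: 9.238% × 500.0 = 46.19 pbw
Oxide-by-oxide audit applying the batch weights above, on the stated basis (sums match the target masses within answer rounding):
  SiO2: 333.5·0.9950 + 92.33·0.5129 = 379.2 pbw (target 379.2 pbw)
  Al2O3: 333.5·0.003000 + 29.07·0.9959 = 29.95 pbw (target 29.96 pbw)
  CaO: 92.33·0.4841 = 44.70 pbw (target 44.70 pbw)
  TiO2: 46.66·0.9900 = 46.19 pbw (target 46.19 pbw)
Consistency of the glass mass: batch total minus LOI = 500.0 pbw (the targets, summed, come to 500.0 pbw; with the basis standing at 500.0 pbw — any gap is answer rounding).
Total batch = Σ batch = 501.6 pbw; ignition loss, Σ(batch × LOI) = 1.530 pbw; yield: glass divided by total = 99.69%.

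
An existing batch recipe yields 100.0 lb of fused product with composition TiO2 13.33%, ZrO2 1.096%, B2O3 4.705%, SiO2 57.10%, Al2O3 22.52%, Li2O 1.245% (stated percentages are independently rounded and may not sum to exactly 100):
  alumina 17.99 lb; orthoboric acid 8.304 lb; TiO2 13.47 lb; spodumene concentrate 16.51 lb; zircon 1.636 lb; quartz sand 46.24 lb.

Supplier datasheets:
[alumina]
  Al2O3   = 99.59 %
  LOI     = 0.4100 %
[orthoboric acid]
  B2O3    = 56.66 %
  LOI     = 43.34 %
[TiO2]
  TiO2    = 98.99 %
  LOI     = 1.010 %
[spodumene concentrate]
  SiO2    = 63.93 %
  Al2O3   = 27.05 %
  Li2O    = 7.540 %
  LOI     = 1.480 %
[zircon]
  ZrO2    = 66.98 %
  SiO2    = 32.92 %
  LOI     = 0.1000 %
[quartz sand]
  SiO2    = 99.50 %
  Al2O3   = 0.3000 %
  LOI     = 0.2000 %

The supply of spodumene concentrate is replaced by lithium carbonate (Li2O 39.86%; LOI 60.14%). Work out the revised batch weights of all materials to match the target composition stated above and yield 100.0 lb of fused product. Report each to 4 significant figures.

Mid-chain values appear rounded to 4 significant figures on the page; every computation maintains full precision in every operation; every reported result is rounded only once; the derived quantities, which include the totals, six oxide percentages, net glass mass, the yield, ignition loss, are computed at full precision, as they appear in the problem or answer text, using the weight values for 100.0 lb of glass.
Oxide mass targets, per 100.0 lb fused product:
  TiO2: 13.33% × 100.0 = 13.33 lb
  ZrO2: 1.096% × 100.0 = 1.096 lb
  B2O3: 4.705% × 100.0 = 4.705 lb
  SiO2: 57.10% × 100.0 = 57.10 lb
  Al2O3: 22.52% × 100.0 = 22.52 lb
  Li2O: 1.245% × 100.0 = 1.245 lb
Checking each oxide sum on the weights just shown, against the basis in use (target by target, the sums agree up to rounding of the answer):
  TiO2: 13.47·0.9899 = 13.33 lb (target 13.33 lb)
  ZrO2: 1.636·0.6698 = 1.096 lb (target 1.096 lb)
  B2O3: 8.304·0.5666 = 4.705 lb (target 4.705 lb)
  SiO2: 1.636·0.3292 + 56.85·0.9950 = 57.10 lb (target 57.10 lb)
  Al2O3: 22.44·0.9959 + 56.85·0.003000 = 22.52 lb (target 22.52 lb)
  Li2O: 3.123·0.3986 = 1.245 lb (target 1.245 lb)
Consistency of the glass mass: total charge less LOI = 100.0 lb (summing oxide targets gives 100.0 lb; stated basis 100.0 lb — any gap is answer rounding).
Summing the batch: Σ batch = 105.8 lb; Σ batch·LOI gives LOI loss = 5.821 lb; the yield ratio, glass ÷ batch: 94.50%.

Revised batch per 100.0 lb fused product:
  alumina: 22.44 lb
  orthoboric acid: 8.304 lb
  TiO2: 13.47 lb
  lithium carbonate: 3.123 lb
  zircon: 1.636 lb
  quartz sand: 56.85 lb
Total batch = 105.8 lb; LOI loss = 5.821 lb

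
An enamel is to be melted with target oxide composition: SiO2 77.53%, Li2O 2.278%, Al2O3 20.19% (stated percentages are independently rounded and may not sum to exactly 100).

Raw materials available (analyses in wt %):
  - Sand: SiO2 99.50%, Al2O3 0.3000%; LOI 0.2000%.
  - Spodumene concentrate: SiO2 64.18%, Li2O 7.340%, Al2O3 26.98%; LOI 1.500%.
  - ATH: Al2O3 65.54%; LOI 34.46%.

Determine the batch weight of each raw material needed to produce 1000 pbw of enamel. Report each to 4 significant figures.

Full precision is kept through every step. Working values are shown rounded to four significant digits in the working; every reported number is rounded exactly once. Derived quantities are re-derived from the weighed amounts on 1000 pbw of glass in exact precision (totals, net glass mass, three oxide percentages, the yield, LOI), as written in the question or the answer.
Target oxide masses per 1000 pbw enamel:
  SiO2: 77.53% × 1000 = 775.3 pbw
  Li2O: 2.278% × 1000 = 22.78 pbw
  Al2O3: 20.19% × 1000 = 201.9 pbw
Sums-versus-targets review per the reported batch figures, against the basis in use (sum by sum, the targets are met within answer rounding):
  SiO2: 579.0·0.9950 + 310.4·0.6418 = 775.3 pbw (target 775.3 pbw)
  Li2O: 310.4·0.07340 = 22.78 pbw (target 22.78 pbw)
  Al2O3: 579.0·0.003000 + 310.4·0.2698 + 177.6·0.6554 = 201.9 pbw (target 201.9 pbw)
Glass-mass sanity pass: Σ batch − LOI loss = 1000 pbw (summing oxide targets gives 1000 pbw; basis as stated: 1000 pbw — differing by rounding only).
Summing the batch: Σ batch = 1067 pbw; LOI loss = Σ batch·LOI = 67.01 pbw; yield, glass over the total, = 93.72%.

Batch per 1000 pbw enamel:
  Sand: 579.0 pbw
  Spodumene concentrate: 310.4 pbw
  ATH: 177.6 pbw
Total batch = 1067 pbw; LOI loss = 67.01 pbw; yield = 93.72%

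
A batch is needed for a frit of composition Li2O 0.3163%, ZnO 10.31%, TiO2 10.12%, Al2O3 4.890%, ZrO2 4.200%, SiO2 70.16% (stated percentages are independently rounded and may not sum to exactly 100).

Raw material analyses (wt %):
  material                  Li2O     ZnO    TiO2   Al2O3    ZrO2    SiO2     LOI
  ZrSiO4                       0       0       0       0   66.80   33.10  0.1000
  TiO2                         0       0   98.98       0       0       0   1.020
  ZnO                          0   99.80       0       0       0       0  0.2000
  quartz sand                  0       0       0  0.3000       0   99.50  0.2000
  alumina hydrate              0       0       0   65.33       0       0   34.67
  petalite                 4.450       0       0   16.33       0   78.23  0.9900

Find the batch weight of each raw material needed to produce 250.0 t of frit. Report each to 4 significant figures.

Batch per 250.0 t frit:
  ZrSiO4: 15.72 t
  TiO2: 25.56 t
  ZnO: 25.83 t
  quartz sand: 157.1 t
  alumina hydrate: 13.55 t
  petalite: 17.77 t
Total batch = 255.5 t; LOI loss = 5.516 t; yield = 97.84%

Mid-chain values are shown (rounded to four significant figures) alongside each step — every computation runs at full precision at each step; every reported number receives exactly one rounding; the derived quantities, including yield, glass mass, totals, the six compositions, ignition loss, are recomputed using the weight values on 250.0 t of glass in full precision, as they appear in either problem or answer.
Per-oxide target masses for 250.0 t frit:
  Li2O: 0.3163% × 250.0 = 0.7908 t
  ZnO: 10.31% × 250.0 = 25.78 t
  TiO2: 10.12% × 250.0 = 25.30 t
  Al2O3: 4.890% × 250.0 = 12.22 t
  ZrO2: 4.200% × 250.0 = 10.50 t
  SiO2: 70.16% × 250.0 = 175.4 t
Oxide-by-oxide audit on the weights just shown, on the stated basis (sum by sum, the targets are met within answer rounding):
  Li2O: 17.77·0.04450 = 0.7908 t (target 0.7908 t)
  ZnO: 25.83·0.9980 = 25.78 t (target 25.78 t)
  TiO2: 25.56·0.9898 = 25.30 t (target 25.30 t)
  Al2O3: 157.1·0.003000 + 13.55·0.6533 + 17.77·0.1633 = 12.23 t (target 12.22 t)
  ZrO2: 15.72·0.6680 = 10.50 t (target 10.50 t)
  SiO2: 15.72·0.3310 + 157.1·0.9950 + 17.77·0.7823 = 175.4 t (target 175.4 t)
Auditing the glass mass value: batch Σ − ignition loss = 250.0 t (the Σ of target masses is 250.0 t; with the basis standing at 250.0 t — differing by rounding only).
Total batch = Σ batch = 255.5 t; ignition loss, Σ(batch × LOI) = 5.516 t; yield: glass divided by total = 97.84%.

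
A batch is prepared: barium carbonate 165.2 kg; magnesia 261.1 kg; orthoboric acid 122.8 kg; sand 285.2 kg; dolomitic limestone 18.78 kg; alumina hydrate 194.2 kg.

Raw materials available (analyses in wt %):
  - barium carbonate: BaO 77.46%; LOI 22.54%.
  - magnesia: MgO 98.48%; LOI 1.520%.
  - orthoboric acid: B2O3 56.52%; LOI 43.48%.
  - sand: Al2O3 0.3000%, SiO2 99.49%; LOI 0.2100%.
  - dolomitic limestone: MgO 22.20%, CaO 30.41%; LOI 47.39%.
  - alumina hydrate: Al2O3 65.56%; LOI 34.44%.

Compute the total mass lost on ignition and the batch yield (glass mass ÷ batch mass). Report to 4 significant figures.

LOI loss = 171.0 kg; glass = 876.3 kg; yield = 83.67%

Each numeric step holds full precision throughout; values along the way are rounded off to 4 significant digits as shown — each reported figure takes a single rounding; all derived quantities are computed starting from the weights per 876.3 kg of glass at full precision (glass mass, the yield, totals, ignition loss, the six compositions) as given in question or answer.
Each material's LOI contribution:
  barium carbonate: 165.2 × 0.2254 = 37.24 kg
  magnesia: 261.1 × 0.01520 = 3.969 kg
  orthoboric acid: 122.8 × 0.4348 = 53.39 kg
  sand: 285.2 × 0.002100 = 0.5989 kg
  dolomitic limestone: 18.78 × 0.4739 = 8.900 kg
  alumina hydrate: 194.2 × 0.3444 = 66.88 kg
Total LOI = 171.0 kg
Glass = batch − LOI = 1047 − 171.0 = 876.3 kg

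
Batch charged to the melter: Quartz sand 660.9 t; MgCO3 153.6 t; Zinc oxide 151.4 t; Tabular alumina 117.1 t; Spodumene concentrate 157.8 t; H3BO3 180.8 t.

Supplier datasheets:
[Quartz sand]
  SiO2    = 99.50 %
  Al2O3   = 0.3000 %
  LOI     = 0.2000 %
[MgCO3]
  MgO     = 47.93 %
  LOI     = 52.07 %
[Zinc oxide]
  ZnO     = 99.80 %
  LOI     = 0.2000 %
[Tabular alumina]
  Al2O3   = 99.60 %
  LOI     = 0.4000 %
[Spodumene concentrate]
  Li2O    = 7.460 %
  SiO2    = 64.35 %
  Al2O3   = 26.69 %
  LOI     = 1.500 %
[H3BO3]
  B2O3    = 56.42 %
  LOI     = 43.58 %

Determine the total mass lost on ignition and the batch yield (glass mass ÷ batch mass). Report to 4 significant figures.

Mid-chain values are printed, rounded to four significant figures, across the worked steps; the working math runs at exact precision through the solve. Each reported number is rounded once only — derived quantities (six oxide percentages, the yield, the totals, glass mass, LOI) are re-derived starting from the weights at 1258 t of glass at exact precision as given in the problem or the answer.
Each material's LOI contribution:
  Quartz sand: 660.9 × 0.002000 = 1.322 t
  MgCO3: 153.6 × 0.5207 = 79.98 t
  Zinc oxide: 151.4 × 0.002000 = 0.3028 t
  Tabular alumina: 117.1 × 0.004000 = 0.4684 t
  Spodumene concentrate: 157.8 × 0.01500 = 2.367 t
  H3BO3: 180.8 × 0.4358 = 78.79 t
Total LOI = 163.2 t
Glass = batch − LOI = 1422 − 163.2 = 1258 t

LOI loss = 163.2 t; glass = 1258 t; yield = 88.52%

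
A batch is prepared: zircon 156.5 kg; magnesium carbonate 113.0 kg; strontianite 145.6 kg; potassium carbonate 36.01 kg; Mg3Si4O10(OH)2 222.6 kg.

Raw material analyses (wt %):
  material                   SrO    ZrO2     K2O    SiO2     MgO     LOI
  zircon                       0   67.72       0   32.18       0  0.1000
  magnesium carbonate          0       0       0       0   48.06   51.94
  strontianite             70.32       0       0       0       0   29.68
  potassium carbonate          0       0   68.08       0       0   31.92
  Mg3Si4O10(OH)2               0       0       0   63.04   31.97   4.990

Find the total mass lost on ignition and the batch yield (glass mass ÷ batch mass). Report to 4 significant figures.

The working math keeps full precision through every step; mid-chain values are displayed rounded to 4 significant figures as written. Each reported value receives exactly one rounding; all derived quantities (glass mass, the yield, five oxide percentages, ignition loss, the totals) are carried starting from the weights on 549.0 kg of glass at full precision, as written in either problem or answer.
LOI of each material in turn:
  zircon: 156.5 × 0.001000 = 0.1565 kg
  magnesium carbonate: 113.0 × 0.5194 = 58.69 kg
  strontianite: 145.6 × 0.2968 = 43.21 kg
  potassium carbonate: 36.01 × 0.3192 = 11.49 kg
  Mg3Si4O10(OH)2: 222.6 × 0.04990 = 11.11 kg
Total LOI = 124.7 kg
Glass = batch − LOI = 673.7 − 124.7 = 549.0 kg

LOI loss = 124.7 kg; glass = 549.0 kg; yield = 81.50%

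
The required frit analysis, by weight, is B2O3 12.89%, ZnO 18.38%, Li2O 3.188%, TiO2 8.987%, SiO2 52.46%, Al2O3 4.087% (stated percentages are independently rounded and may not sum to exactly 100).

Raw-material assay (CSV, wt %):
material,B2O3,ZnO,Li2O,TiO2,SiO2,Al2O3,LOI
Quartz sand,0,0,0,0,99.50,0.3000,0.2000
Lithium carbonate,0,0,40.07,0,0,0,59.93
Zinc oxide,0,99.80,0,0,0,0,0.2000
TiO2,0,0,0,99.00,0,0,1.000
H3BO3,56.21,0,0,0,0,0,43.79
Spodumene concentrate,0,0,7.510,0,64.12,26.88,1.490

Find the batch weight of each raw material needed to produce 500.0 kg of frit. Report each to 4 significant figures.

Each numeric step holds exact precision through the solve; working values are printed, with 4-significant-digit rounding, between the steps — a single rounding yields each reported number — the derived quantities (the yield, six oxide percentages, totals, ignition loss, glass mass) are rebuilt at full precision using the weight values on 500.0 kg of glass as written in the problem or the answer.
The oxide mass targets at 500.0 kg frit:
  B2O3: 12.89% × 500.0 = 64.45 kg
  ZnO: 18.38% × 500.0 = 91.90 kg
  Li2O: 3.188% × 500.0 = 15.94 kg
  TiO2: 8.987% × 500.0 = 44.94 kg
  SiO2: 52.46% × 500.0 = 262.3 kg
  Al2O3: 4.087% × 500.0 = 20.43 kg
Verifying the oxide balance from the weights as reported, on the stated basis (every target is met by its sum modulo rounding of the values):
  B2O3: 114.7·0.5621 = 64.47 kg (target 64.45 kg)
  ZnO: 92.08·0.9980 = 91.90 kg (target 91.90 kg)
  Li2O: 25.98·0.4007 + 73.61·0.07510 = 15.94 kg (target 15.94 kg)
  TiO2: 45.39·0.9900 = 44.94 kg (target 44.94 kg)
  SiO2: 216.2·0.9950 + 73.61·0.6412 = 262.3 kg (target 262.3 kg)
  Al2O3: 216.2·0.003000 + 73.61·0.2688 = 20.43 kg (target 20.43 kg)
Glass-mass bookkeeping: batch Σ − ignition loss = 500.0 kg (the targets, summed, come to 500.0 kg; against the stated basis, 500.0 kg — deltas are rounding alone).
Summing the batch: Σ batch = 568.0 kg; Σ batch·LOI gives LOI loss = 67.96 kg; yield, glass over the total, = 88.03%.

Batch per 500.0 kg frit:
  Quartz sand: 216.2 kg
  Lithium carbonate: 25.98 kg
  Zinc oxide: 92.08 kg
  TiO2: 45.39 kg
  H3BO3: 114.7 kg
  Spodumene concentrate: 73.61 kg
Total batch = 568.0 kg; LOI loss = 67.96 kg; yield = 88.03%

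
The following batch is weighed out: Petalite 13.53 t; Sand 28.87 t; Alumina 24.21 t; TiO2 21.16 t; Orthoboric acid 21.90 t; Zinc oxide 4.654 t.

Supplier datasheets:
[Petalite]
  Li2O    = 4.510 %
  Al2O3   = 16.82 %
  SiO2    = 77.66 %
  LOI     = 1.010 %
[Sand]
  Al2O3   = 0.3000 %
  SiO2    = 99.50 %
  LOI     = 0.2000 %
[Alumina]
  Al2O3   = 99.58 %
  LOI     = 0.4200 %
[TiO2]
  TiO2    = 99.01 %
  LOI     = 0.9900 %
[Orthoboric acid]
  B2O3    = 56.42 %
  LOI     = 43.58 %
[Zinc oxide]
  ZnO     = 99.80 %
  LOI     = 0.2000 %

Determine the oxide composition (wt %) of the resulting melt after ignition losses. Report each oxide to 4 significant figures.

The working math runs at full precision in all steps. The intermediate values are printed, rounded to 4 significant digits, as written — each reported number is rounded a single time — the derived quantities are rebuilt using the weight values per 104.3 t of glass at exact precision (net glass mass, the yield, the six compositions, totals, ignition loss), as quoted within the problem or the answer.
Per-oxide mass from batch:
  ZnO: 4.654·0.9980 = 4.645 t
  TiO2: 21.16·0.9901 = 20.95 t
  Li2O: 13.53·0.04510 = 0.6102 t
  B2O3: 21.90·0.5642 = 12.36 t
  Al2O3: 13.53·0.1682 + 28.87·0.003000 + 24.21·0.9958 = 26.47 t
  SiO2: 13.53·0.7766 + 28.87·0.9950 = 39.23 t
LOI: 13.53·0.01010 + 28.87·0.002000 + 24.21·0.004200 + 21.16·0.009900 + 21.90·0.4358 + 4.654·0.002000 = 10.06 t
Glass = total batch minus LOI = 114.3 − 10.06 = 104.3 t (equal to the oxide-mass sum)
percent share: oxide ÷ glass, ×100

Glass mass = 104.3 t (batch 114.3 − LOI 10.06).
Composition: ZnO 4.455%, TiO2 20.09%, Li2O 0.5852%, B2O3 11.85%, Al2O3 25.39%, SiO2 37.63%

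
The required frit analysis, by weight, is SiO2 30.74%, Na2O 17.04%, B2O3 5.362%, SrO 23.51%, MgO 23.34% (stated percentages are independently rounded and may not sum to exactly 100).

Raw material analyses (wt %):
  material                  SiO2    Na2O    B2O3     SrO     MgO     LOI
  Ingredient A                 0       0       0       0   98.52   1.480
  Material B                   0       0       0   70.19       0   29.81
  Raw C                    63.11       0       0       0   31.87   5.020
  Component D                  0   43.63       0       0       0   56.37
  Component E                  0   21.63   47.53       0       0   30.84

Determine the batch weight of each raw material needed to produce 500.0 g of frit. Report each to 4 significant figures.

The whole derivation runs at exact precision from start to finish; mid-chain values appear rounded to 4 significant figures across the worked steps; every reported value receives exactly one rounding. The derived quantities (five oxide percentages, the totals, yield, net glass mass, ignition loss) are carried at full float precision from the batch weights for 500.0 g of glass as given in problem or answer.
The oxide mass targets at 500.0 g frit:
  SiO2: 30.74% × 500.0 = 153.7 g
  Na2O: 17.04% × 500.0 = 85.20 g
  B2O3: 5.362% × 500.0 = 26.81 g
  SrO: 23.51% × 500.0 = 117.6 g
  MgO: 23.34% × 500.0 = 116.7 g
Per-oxide balance check working from each reported weight, versus the basis set out (summed amounts equal target values inside rounding margins):
  SiO2: 243.5·0.6311 = 153.7 g (target 153.7 g)
  Na2O: 167.3·0.4363 + 56.41·0.2163 = 85.19 g (target 85.20 g)
  B2O3: 56.41·0.4753 = 26.81 g (target 26.81 g)
  SrO: 167.5·0.7019 = 117.6 g (target 117.6 g)
  MgO: 39.67·0.9852 + 243.5·0.3187 = 116.7 g (target 116.7 g)
Auditing the glass mass value: net batch after ignition = 499.9 g (summing oxide targets gives 500.0 g; stated basis 500.0 g — rounding explains the deltas).
Adding the batch up: Σ batch = 674.4 g; ignition loss, Σ(batch × LOI) = 174.4 g; yield: glass divided by total = 74.13%.

Batch per 500.0 g frit:
  Ingredient A: 39.67 g
  Material B: 167.5 g
  Raw C: 243.5 g
  Component D: 167.3 g
  Component E: 56.41 g
Total batch = 674.4 g; LOI loss = 174.4 g; yield = 74.13%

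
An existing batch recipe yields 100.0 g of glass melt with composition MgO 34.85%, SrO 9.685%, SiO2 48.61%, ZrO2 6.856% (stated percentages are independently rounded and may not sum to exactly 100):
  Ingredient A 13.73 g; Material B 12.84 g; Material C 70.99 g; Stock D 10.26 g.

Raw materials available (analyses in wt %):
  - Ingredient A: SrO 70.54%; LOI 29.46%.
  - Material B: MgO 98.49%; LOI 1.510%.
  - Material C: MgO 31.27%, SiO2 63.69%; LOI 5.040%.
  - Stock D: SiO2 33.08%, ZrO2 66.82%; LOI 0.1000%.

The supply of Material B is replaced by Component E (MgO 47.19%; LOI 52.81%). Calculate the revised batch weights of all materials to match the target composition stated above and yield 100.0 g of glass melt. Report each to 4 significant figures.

The working math carries full float precision from first step to last — mid-chain values are shown with 4-significant-figure rounding alongside each step. Each reported result takes just one rounding — all derived quantities are computed at full precision (net glass mass, yield, the totals, ignition loss, the four compositions) from the batch weights per 100.0 g of glass, as written in either problem or answer.
Oxide-by-oxide targets in 100.0 g glass melt:
  MgO: 34.85% × 100.0 = 34.85 g
  SrO: 9.685% × 100.0 = 9.685 g
  SiO2: 48.61% × 100.0 = 48.61 g
  ZrO2: 6.856% × 100.0 = 6.856 g
Mass-balance tally per oxide using the reported weights, under the basis named above (summed amounts equal target values given rounding of the digits):
  MgO: 26.81·0.4719 + 70.99·0.3127 = 34.85 g (target 34.85 g)
  SrO: 13.73·0.7054 = 9.685 g (target 9.685 g)
  SiO2: 70.99·0.6369 + 10.26·0.3308 = 48.61 g (target 48.61 g)
  ZrO2: 10.26·0.6682 = 6.856 g (target 6.856 g)
Glass-mass closure: batch Σ − ignition loss = 100.0 g (oxide target masses add up to 100.0 g; versus the stated basis of 100.0 g — gaps are rounding artifacts).
Summing the batch: Σ batch = 121.8 g; Σ batch·LOI gives LOI loss = 21.79 g; as yield: glass ÷ batch → 82.11%.

Revised batch per 100.0 g glass melt:
  Ingredient A: 13.73 g
  Component E: 26.81 g
  Material C: 70.99 g
  Stock D: 10.26 g
Total batch = 121.8 g; LOI loss = 21.79 g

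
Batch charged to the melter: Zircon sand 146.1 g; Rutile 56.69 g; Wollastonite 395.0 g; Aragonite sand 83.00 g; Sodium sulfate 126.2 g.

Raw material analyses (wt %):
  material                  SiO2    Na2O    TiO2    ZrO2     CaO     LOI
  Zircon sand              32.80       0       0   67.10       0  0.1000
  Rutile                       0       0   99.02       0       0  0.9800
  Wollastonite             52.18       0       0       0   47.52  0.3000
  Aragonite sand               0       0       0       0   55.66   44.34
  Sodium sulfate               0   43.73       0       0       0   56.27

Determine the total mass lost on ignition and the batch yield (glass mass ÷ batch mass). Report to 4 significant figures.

The whole derivation runs at full precision through the solve; values along the way appear rounded off to 4 significant digits alongside each step; each reported result carries a single rounding. Derived quantities (LOI, five oxide percentages, totals, glass mass, the yield) are re-derived using the weight values at 697.3 g of glass in full float precision as they appear in the problem or the answer.
Material-by-material LOI:
  Zircon sand: 146.1 × 0.001000 = 0.1461 g
  Rutile: 56.69 × 0.009800 = 0.5556 g
  Wollastonite: 395.0 × 0.003000 = 1.185 g
  Aragonite sand: 83.00 × 0.4434 = 36.80 g
  Sodium sulfate: 126.2 × 0.5627 = 71.01 g
Total LOI = 109.7 g
Glass = batch − LOI = 807.0 − 109.7 = 697.3 g

LOI loss = 109.7 g; glass = 697.3 g; yield = 86.41%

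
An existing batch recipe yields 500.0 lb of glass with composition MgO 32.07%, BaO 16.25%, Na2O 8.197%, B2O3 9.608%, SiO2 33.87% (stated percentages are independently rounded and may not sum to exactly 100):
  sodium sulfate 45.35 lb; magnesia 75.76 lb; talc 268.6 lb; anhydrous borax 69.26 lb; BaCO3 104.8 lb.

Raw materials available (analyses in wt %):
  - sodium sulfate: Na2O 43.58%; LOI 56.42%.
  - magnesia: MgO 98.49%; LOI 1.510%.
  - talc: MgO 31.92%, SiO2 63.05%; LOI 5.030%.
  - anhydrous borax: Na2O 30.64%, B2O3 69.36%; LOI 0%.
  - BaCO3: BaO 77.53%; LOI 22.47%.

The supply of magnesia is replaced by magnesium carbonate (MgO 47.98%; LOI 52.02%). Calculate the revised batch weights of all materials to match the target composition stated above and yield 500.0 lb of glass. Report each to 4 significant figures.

Each numeric step runs at full float precision through every step — the intermediate values are displayed rounded to four significant figures between the steps. Every reported number is rounded just once; all derived quantities are computed from the batch weights at 500.0 lb of glass at full float precision (the five compositions, ignition loss, net glass mass, the totals, the yield), as written in the question or the answer.
Target oxide masses per 500.0 lb glass:
  MgO: 32.07% × 500.0 = 160.4 lb
  BaO: 16.25% × 500.0 = 81.25 lb
  Na2O: 8.197% × 500.0 = 40.98 lb
  B2O3: 9.608% × 500.0 = 48.04 lb
  SiO2: 33.87% × 500.0 = 169.4 lb
Mass-balance tally per oxide with the batch weights as given, at the basis given (summed amounts equal target values modulo rounding of the values):
  MgO: 155.5·0.4798 + 268.6·0.3192 = 160.3 lb (target 160.4 lb)
  BaO: 104.8·0.7753 = 81.25 lb (target 81.25 lb)
  Na2O: 45.35·0.4358 + 69.26·0.3064 = 40.98 lb (target 40.98 lb)
  B2O3: 69.26·0.6936 = 48.04 lb (target 48.04 lb)
  SiO2: 268.6·0.6305 = 169.4 lb (target 169.4 lb)
Auditing the glass mass value: the batch minus its LOI: 500.0 lb (per-oxide target masses sum to 500.0 lb; against the stated basis, 500.0 lb — rounding explains the deltas).
Batch grand total — Σ batch = 643.5 lb; LOI removed, Σ of batch·LOI: 143.5 lb; as yield: glass ÷ batch → 77.69%.

Revised batch per 500.0 lb glass:
  sodium sulfate: 45.35 lb
  magnesium carbonate: 155.5 lb
  talc: 268.6 lb
  anhydrous borax: 69.26 lb
  BaCO3: 104.8 lb
Total batch = 643.5 lb; LOI loss = 143.5 lb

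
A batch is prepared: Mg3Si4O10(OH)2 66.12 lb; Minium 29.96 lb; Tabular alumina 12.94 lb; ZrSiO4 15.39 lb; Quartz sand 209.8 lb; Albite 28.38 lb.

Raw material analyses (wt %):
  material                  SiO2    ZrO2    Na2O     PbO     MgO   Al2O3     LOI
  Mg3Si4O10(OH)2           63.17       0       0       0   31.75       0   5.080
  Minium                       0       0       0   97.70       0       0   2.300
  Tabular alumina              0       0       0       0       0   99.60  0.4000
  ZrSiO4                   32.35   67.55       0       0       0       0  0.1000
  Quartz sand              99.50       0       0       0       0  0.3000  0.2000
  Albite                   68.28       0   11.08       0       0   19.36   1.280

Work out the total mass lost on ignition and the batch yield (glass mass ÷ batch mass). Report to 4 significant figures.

Full float precision is maintained from start to finish; rounding to four significant digits extends to every working value as displayed; a single rounding yields every reported number. All derived quantities are rebuilt from the weighed amounts for 357.7 lb of glass at full float precision (totals, yield, six oxide percentages, net glass mass, ignition loss) as given in problem or answer.
Material-by-material LOI:
  Mg3Si4O10(OH)2: 66.12 × 0.05080 = 3.359 lb
  Minium: 29.96 × 0.02300 = 0.6891 lb
  Tabular alumina: 12.94 × 0.004000 = 0.05176 lb
  ZrSiO4: 15.39 × 0.001000 = 0.01539 lb
  Quartz sand: 209.8 × 0.002000 = 0.4196 lb
  Albite: 28.38 × 0.01280 = 0.3633 lb
Total LOI = 4.898 lb
Glass = batch − LOI = 362.6 − 4.898 = 357.7 lb

LOI loss = 4.898 lb; glass = 357.7 lb; yield = 98.65%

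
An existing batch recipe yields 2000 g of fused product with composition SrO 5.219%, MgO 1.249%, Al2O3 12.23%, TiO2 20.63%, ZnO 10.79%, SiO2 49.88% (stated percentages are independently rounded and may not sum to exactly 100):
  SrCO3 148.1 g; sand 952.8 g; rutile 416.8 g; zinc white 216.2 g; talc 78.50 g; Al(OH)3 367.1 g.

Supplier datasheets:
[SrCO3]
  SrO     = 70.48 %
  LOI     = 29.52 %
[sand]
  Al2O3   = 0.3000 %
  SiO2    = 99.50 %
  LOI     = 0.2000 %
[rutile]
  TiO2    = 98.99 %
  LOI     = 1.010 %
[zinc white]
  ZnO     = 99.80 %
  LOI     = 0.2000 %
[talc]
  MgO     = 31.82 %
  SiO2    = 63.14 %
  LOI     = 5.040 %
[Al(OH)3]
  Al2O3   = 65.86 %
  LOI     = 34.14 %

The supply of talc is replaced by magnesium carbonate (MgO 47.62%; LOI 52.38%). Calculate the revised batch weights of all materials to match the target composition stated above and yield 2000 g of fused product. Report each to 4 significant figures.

Intermediates are displayed, rounded to four significant digits, when written out; every computation carries full float precision through the solve; each reported result undergoes a single rounding. All derived quantities, including totals, ignition loss, the six compositions, the yield, net glass mass, are rebuilt using the weight values for 2000 g of glass at full precision, as quoted within the question or the answer.
Target masses of each oxide per 2000 g fused product:
  SrO: 5.219% × 2000 = 104.4 g
  MgO: 1.249% × 2000 = 24.98 g
  Al2O3: 12.23% × 2000 = 244.6 g
  TiO2: 20.63% × 2000 = 412.6 g
  ZnO: 10.79% × 2000 = 215.8 g
  SiO2: 49.88% × 2000 = 997.6 g
Balance tally, oxide-wise, per the reported batch figures, on the stated basis (each sum matches its target mass exact up to rounding of places):
  SrO: 148.1·0.7048 = 104.4 g (target 104.4 g)
  MgO: 52.46·0.4762 = 24.98 g (target 24.98 g)
  Al2O3: 1003·0.003000 + 366.8·0.6586 = 244.6 g (target 244.6 g)
  TiO2: 416.8·0.9899 = 412.6 g (target 412.6 g)
  ZnO: 216.2·0.9980 = 215.8 g (target 215.8 g)
  SiO2: 1003·0.9950 = 998.0 g (target 997.6 g)
Glass-mass bookkeeping: total charge less LOI = 2000 g (oxide target masses add up to 2000 g; versus the stated basis of 2000 g — differing by rounding only).
Batch grand total — Σ batch = 2203 g; loss to ignition Σ batch·LOI = 203.1 g; the yield ratio, glass ÷ batch: 90.78%.

Revised batch per 2000 g fused product:
  SrCO3: 148.1 g
  sand: 1003 g
  rutile: 416.8 g
  zinc white: 216.2 g
  magnesium carbonate: 52.46 g
  Al(OH)3: 366.8 g
Total batch = 2203 g; LOI loss = 203.1 g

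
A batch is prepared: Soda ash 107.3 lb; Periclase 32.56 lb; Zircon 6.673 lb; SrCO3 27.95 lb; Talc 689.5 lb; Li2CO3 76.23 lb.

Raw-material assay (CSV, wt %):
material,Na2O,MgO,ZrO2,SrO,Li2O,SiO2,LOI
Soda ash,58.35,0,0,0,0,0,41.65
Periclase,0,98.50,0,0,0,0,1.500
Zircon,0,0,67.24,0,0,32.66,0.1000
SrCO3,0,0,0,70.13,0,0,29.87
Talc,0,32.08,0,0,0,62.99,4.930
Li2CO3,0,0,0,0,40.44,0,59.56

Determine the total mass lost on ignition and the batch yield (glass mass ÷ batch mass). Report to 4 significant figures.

The whole derivation maintains full float precision in all steps; the intermediate values are rounded off to 4 significant figures as shown. A single rounding produces every reported result; all derived quantities, which include the six compositions, glass mass, the yield, ignition loss, totals, are rebuilt in full precision, as they appear in the problem or the answer, using the weight values for 807.3 lb of glass.
Each material's LOI contribution:
  Soda ash: 107.3 × 0.4165 = 44.69 lb
  Periclase: 32.56 × 0.01500 = 0.4884 lb
  Zircon: 6.673 × 0.001000 = 0.006673 lb
  SrCO3: 27.95 × 0.2987 = 8.349 lb
  Talc: 689.5 × 0.04930 = 33.99 lb
  Li2CO3: 76.23 × 0.5956 = 45.40 lb
Total LOI = 132.9 lb
Glass = batch − LOI = 940.2 − 132.9 = 807.3 lb

LOI loss = 132.9 lb; glass = 807.3 lb; yield = 85.86%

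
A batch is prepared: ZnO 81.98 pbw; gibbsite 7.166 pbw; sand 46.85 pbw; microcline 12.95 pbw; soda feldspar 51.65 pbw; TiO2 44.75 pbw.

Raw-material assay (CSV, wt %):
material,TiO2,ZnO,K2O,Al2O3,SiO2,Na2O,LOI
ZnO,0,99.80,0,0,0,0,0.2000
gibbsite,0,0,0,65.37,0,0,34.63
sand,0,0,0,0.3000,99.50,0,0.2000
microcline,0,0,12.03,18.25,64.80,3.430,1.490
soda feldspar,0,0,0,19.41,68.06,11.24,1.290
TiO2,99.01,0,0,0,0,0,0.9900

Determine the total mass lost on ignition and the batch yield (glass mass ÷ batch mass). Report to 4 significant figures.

LOI loss = 4.042 pbw; glass = 241.3 pbw; yield = 98.35%

Mid-chain values are displayed, rounded to 4 significant digits, across the worked steps. The whole derivation runs at full precision from start to finish. Exactly one rounding goes into each reported result — the derived quantities, including the totals, the yield, six oxide percentages, net glass mass, ignition loss, are computed using the weight values at 241.3 pbw of glass in full float precision precisely as stated by question or answer.
Each material's LOI contribution:
  ZnO: 81.98 × 0.002000 = 0.1640 pbw
  gibbsite: 7.166 × 0.3463 = 2.482 pbw
  sand: 46.85 × 0.002000 = 0.09370 pbw
  microcline: 12.95 × 0.01490 = 0.1930 pbw
  soda feldspar: 51.65 × 0.01290 = 0.6663 pbw
  TiO2: 44.75 × 0.009900 = 0.4430 pbw
Total LOI = 4.042 pbw
Glass = batch − LOI = 245.3 − 4.042 = 241.3 pbw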